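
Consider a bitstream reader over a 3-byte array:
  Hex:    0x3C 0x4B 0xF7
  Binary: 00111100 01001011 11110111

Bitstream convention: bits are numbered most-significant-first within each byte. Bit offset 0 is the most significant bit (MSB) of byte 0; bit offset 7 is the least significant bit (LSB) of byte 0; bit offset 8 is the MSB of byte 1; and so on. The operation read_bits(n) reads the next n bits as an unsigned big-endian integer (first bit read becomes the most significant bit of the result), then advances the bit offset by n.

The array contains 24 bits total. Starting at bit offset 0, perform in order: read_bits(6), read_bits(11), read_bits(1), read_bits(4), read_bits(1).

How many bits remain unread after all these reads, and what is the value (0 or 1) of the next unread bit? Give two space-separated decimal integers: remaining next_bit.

Read 1: bits[0:6] width=6 -> value=15 (bin 001111); offset now 6 = byte 0 bit 6; 18 bits remain
Read 2: bits[6:17] width=11 -> value=151 (bin 00010010111); offset now 17 = byte 2 bit 1; 7 bits remain
Read 3: bits[17:18] width=1 -> value=1 (bin 1); offset now 18 = byte 2 bit 2; 6 bits remain
Read 4: bits[18:22] width=4 -> value=13 (bin 1101); offset now 22 = byte 2 bit 6; 2 bits remain
Read 5: bits[22:23] width=1 -> value=1 (bin 1); offset now 23 = byte 2 bit 7; 1 bits remain

Answer: 1 1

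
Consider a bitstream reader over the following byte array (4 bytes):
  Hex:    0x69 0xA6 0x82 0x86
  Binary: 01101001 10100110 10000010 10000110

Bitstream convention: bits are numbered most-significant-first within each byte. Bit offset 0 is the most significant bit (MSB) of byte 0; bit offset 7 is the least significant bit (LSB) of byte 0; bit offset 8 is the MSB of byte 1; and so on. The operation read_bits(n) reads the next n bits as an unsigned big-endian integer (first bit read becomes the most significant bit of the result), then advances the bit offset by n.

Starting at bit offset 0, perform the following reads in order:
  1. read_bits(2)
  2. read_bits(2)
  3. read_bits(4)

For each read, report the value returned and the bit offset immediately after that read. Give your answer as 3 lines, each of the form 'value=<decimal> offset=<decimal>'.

Read 1: bits[0:2] width=2 -> value=1 (bin 01); offset now 2 = byte 0 bit 2; 30 bits remain
Read 2: bits[2:4] width=2 -> value=2 (bin 10); offset now 4 = byte 0 bit 4; 28 bits remain
Read 3: bits[4:8] width=4 -> value=9 (bin 1001); offset now 8 = byte 1 bit 0; 24 bits remain

Answer: value=1 offset=2
value=2 offset=4
value=9 offset=8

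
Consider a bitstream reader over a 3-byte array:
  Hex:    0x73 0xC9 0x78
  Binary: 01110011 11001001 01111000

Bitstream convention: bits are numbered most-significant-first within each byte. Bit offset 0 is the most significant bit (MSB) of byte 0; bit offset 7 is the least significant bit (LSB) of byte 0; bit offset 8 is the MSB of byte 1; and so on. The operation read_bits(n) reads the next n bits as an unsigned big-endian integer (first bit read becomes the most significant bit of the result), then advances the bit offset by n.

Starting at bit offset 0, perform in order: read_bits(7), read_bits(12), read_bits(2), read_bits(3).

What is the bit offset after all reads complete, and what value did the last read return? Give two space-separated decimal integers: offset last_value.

Answer: 24 0

Derivation:
Read 1: bits[0:7] width=7 -> value=57 (bin 0111001); offset now 7 = byte 0 bit 7; 17 bits remain
Read 2: bits[7:19] width=12 -> value=3659 (bin 111001001011); offset now 19 = byte 2 bit 3; 5 bits remain
Read 3: bits[19:21] width=2 -> value=3 (bin 11); offset now 21 = byte 2 bit 5; 3 bits remain
Read 4: bits[21:24] width=3 -> value=0 (bin 000); offset now 24 = byte 3 bit 0; 0 bits remain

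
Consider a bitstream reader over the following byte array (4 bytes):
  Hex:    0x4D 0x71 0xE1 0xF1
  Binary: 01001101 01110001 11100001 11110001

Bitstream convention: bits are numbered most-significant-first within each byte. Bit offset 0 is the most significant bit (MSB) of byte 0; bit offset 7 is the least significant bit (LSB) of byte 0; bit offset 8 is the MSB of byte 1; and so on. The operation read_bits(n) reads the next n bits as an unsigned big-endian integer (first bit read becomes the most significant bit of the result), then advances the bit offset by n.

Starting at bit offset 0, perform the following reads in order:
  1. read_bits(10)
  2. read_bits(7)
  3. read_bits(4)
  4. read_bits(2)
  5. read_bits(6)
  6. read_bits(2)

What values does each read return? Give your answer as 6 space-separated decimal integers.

Answer: 309 99 12 0 62 0

Derivation:
Read 1: bits[0:10] width=10 -> value=309 (bin 0100110101); offset now 10 = byte 1 bit 2; 22 bits remain
Read 2: bits[10:17] width=7 -> value=99 (bin 1100011); offset now 17 = byte 2 bit 1; 15 bits remain
Read 3: bits[17:21] width=4 -> value=12 (bin 1100); offset now 21 = byte 2 bit 5; 11 bits remain
Read 4: bits[21:23] width=2 -> value=0 (bin 00); offset now 23 = byte 2 bit 7; 9 bits remain
Read 5: bits[23:29] width=6 -> value=62 (bin 111110); offset now 29 = byte 3 bit 5; 3 bits remain
Read 6: bits[29:31] width=2 -> value=0 (bin 00); offset now 31 = byte 3 bit 7; 1 bits remain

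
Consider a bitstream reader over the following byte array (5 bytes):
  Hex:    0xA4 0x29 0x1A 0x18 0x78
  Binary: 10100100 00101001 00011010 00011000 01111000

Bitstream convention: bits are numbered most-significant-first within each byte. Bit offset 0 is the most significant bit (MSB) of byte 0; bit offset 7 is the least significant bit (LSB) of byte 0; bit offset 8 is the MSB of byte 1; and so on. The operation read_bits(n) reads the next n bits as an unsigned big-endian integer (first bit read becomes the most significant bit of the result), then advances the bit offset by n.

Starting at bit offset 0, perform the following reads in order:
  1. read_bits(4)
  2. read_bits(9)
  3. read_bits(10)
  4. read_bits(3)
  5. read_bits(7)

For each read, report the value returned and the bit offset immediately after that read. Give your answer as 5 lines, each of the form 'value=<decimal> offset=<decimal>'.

Read 1: bits[0:4] width=4 -> value=10 (bin 1010); offset now 4 = byte 0 bit 4; 36 bits remain
Read 2: bits[4:13] width=9 -> value=133 (bin 010000101); offset now 13 = byte 1 bit 5; 27 bits remain
Read 3: bits[13:23] width=10 -> value=141 (bin 0010001101); offset now 23 = byte 2 bit 7; 17 bits remain
Read 4: bits[23:26] width=3 -> value=0 (bin 000); offset now 26 = byte 3 bit 2; 14 bits remain
Read 5: bits[26:33] width=7 -> value=48 (bin 0110000); offset now 33 = byte 4 bit 1; 7 bits remain

Answer: value=10 offset=4
value=133 offset=13
value=141 offset=23
value=0 offset=26
value=48 offset=33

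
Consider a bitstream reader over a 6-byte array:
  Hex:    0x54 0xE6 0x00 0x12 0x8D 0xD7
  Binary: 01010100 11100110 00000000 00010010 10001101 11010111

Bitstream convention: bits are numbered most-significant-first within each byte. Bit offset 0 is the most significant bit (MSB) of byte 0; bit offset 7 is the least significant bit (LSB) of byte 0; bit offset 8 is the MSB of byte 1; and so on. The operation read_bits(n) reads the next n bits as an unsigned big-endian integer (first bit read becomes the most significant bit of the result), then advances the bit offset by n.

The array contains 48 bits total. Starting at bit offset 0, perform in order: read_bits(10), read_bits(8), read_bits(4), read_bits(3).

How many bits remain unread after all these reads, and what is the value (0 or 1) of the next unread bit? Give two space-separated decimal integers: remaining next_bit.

Answer: 23 0

Derivation:
Read 1: bits[0:10] width=10 -> value=339 (bin 0101010011); offset now 10 = byte 1 bit 2; 38 bits remain
Read 2: bits[10:18] width=8 -> value=152 (bin 10011000); offset now 18 = byte 2 bit 2; 30 bits remain
Read 3: bits[18:22] width=4 -> value=0 (bin 0000); offset now 22 = byte 2 bit 6; 26 bits remain
Read 4: bits[22:25] width=3 -> value=0 (bin 000); offset now 25 = byte 3 bit 1; 23 bits remain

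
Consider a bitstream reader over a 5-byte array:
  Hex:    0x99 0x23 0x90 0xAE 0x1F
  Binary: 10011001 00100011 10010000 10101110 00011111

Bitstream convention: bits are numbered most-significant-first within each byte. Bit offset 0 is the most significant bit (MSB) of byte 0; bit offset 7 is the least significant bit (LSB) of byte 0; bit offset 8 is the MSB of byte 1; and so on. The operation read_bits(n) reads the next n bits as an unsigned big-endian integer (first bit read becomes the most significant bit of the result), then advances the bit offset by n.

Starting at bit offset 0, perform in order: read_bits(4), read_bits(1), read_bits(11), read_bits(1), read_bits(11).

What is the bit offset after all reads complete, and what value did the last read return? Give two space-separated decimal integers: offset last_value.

Answer: 28 266

Derivation:
Read 1: bits[0:4] width=4 -> value=9 (bin 1001); offset now 4 = byte 0 bit 4; 36 bits remain
Read 2: bits[4:5] width=1 -> value=1 (bin 1); offset now 5 = byte 0 bit 5; 35 bits remain
Read 3: bits[5:16] width=11 -> value=291 (bin 00100100011); offset now 16 = byte 2 bit 0; 24 bits remain
Read 4: bits[16:17] width=1 -> value=1 (bin 1); offset now 17 = byte 2 bit 1; 23 bits remain
Read 5: bits[17:28] width=11 -> value=266 (bin 00100001010); offset now 28 = byte 3 bit 4; 12 bits remain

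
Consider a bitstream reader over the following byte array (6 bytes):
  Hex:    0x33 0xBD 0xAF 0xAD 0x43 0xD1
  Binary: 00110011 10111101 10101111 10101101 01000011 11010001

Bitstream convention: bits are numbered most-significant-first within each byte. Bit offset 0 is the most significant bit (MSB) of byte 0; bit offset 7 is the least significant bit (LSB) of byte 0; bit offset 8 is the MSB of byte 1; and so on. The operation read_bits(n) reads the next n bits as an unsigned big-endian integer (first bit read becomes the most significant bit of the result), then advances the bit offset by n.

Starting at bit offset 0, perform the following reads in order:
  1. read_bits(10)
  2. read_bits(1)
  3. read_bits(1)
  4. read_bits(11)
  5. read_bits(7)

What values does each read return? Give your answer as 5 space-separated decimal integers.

Read 1: bits[0:10] width=10 -> value=206 (bin 0011001110); offset now 10 = byte 1 bit 2; 38 bits remain
Read 2: bits[10:11] width=1 -> value=1 (bin 1); offset now 11 = byte 1 bit 3; 37 bits remain
Read 3: bits[11:12] width=1 -> value=1 (bin 1); offset now 12 = byte 1 bit 4; 36 bits remain
Read 4: bits[12:23] width=11 -> value=1751 (bin 11011010111); offset now 23 = byte 2 bit 7; 25 bits remain
Read 5: bits[23:30] width=7 -> value=107 (bin 1101011); offset now 30 = byte 3 bit 6; 18 bits remain

Answer: 206 1 1 1751 107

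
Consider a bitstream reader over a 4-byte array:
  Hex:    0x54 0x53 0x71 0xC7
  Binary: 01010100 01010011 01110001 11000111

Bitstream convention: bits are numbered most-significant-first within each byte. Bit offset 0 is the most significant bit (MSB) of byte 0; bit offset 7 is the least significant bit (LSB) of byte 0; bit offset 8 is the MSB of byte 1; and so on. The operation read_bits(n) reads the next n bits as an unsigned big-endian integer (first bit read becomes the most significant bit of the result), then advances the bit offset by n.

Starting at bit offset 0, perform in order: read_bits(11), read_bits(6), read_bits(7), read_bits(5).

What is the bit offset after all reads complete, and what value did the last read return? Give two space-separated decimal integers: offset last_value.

Answer: 29 24

Derivation:
Read 1: bits[0:11] width=11 -> value=674 (bin 01010100010); offset now 11 = byte 1 bit 3; 21 bits remain
Read 2: bits[11:17] width=6 -> value=38 (bin 100110); offset now 17 = byte 2 bit 1; 15 bits remain
Read 3: bits[17:24] width=7 -> value=113 (bin 1110001); offset now 24 = byte 3 bit 0; 8 bits remain
Read 4: bits[24:29] width=5 -> value=24 (bin 11000); offset now 29 = byte 3 bit 5; 3 bits remain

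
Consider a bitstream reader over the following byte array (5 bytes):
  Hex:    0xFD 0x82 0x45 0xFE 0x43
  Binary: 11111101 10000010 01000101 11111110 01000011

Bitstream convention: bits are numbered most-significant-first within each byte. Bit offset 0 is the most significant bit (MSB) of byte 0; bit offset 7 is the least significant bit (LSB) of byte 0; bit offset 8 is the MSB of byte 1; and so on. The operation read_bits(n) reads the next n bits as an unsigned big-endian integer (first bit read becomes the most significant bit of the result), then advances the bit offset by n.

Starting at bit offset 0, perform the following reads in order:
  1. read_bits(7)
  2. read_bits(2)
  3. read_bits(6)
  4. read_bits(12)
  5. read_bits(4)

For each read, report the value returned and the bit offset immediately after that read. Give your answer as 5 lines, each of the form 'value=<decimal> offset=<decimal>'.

Read 1: bits[0:7] width=7 -> value=126 (bin 1111110); offset now 7 = byte 0 bit 7; 33 bits remain
Read 2: bits[7:9] width=2 -> value=3 (bin 11); offset now 9 = byte 1 bit 1; 31 bits remain
Read 3: bits[9:15] width=6 -> value=1 (bin 000001); offset now 15 = byte 1 bit 7; 25 bits remain
Read 4: bits[15:27] width=12 -> value=559 (bin 001000101111); offset now 27 = byte 3 bit 3; 13 bits remain
Read 5: bits[27:31] width=4 -> value=15 (bin 1111); offset now 31 = byte 3 bit 7; 9 bits remain

Answer: value=126 offset=7
value=3 offset=9
value=1 offset=15
value=559 offset=27
value=15 offset=31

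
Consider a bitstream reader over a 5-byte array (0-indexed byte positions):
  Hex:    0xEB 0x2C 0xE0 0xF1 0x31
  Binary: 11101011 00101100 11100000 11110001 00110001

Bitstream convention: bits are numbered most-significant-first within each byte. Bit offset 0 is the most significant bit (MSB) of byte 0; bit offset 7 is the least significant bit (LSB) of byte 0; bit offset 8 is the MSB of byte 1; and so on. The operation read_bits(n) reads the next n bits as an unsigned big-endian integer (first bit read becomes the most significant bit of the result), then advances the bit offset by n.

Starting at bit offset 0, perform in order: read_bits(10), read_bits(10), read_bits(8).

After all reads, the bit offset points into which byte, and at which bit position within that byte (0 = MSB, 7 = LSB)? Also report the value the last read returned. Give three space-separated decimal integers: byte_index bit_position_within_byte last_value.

Read 1: bits[0:10] width=10 -> value=940 (bin 1110101100); offset now 10 = byte 1 bit 2; 30 bits remain
Read 2: bits[10:20] width=10 -> value=718 (bin 1011001110); offset now 20 = byte 2 bit 4; 20 bits remain
Read 3: bits[20:28] width=8 -> value=15 (bin 00001111); offset now 28 = byte 3 bit 4; 12 bits remain

Answer: 3 4 15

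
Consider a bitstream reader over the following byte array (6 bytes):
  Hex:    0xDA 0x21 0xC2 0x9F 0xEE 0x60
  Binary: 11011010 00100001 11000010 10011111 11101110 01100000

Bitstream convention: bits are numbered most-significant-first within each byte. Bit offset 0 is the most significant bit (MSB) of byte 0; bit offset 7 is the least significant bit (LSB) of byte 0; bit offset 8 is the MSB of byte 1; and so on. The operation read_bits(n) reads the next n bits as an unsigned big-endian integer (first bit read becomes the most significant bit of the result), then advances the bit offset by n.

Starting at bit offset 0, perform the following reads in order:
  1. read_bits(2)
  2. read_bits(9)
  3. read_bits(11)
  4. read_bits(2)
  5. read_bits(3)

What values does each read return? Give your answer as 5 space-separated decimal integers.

Read 1: bits[0:2] width=2 -> value=3 (bin 11); offset now 2 = byte 0 bit 2; 46 bits remain
Read 2: bits[2:11] width=9 -> value=209 (bin 011010001); offset now 11 = byte 1 bit 3; 37 bits remain
Read 3: bits[11:22] width=11 -> value=112 (bin 00001110000); offset now 22 = byte 2 bit 6; 26 bits remain
Read 4: bits[22:24] width=2 -> value=2 (bin 10); offset now 24 = byte 3 bit 0; 24 bits remain
Read 5: bits[24:27] width=3 -> value=4 (bin 100); offset now 27 = byte 3 bit 3; 21 bits remain

Answer: 3 209 112 2 4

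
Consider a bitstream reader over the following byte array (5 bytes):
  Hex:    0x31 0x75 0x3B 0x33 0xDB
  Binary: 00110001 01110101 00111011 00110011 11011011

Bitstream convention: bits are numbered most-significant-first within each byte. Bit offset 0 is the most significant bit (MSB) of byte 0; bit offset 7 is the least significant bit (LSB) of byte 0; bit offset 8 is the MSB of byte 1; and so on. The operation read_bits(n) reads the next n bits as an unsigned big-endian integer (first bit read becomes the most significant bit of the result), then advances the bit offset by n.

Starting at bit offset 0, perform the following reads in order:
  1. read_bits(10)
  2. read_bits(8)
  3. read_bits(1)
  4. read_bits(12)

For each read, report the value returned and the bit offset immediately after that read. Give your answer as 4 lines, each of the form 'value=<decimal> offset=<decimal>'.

Read 1: bits[0:10] width=10 -> value=197 (bin 0011000101); offset now 10 = byte 1 bit 2; 30 bits remain
Read 2: bits[10:18] width=8 -> value=212 (bin 11010100); offset now 18 = byte 2 bit 2; 22 bits remain
Read 3: bits[18:19] width=1 -> value=1 (bin 1); offset now 19 = byte 2 bit 3; 21 bits remain
Read 4: bits[19:31] width=12 -> value=3481 (bin 110110011001); offset now 31 = byte 3 bit 7; 9 bits remain

Answer: value=197 offset=10
value=212 offset=18
value=1 offset=19
value=3481 offset=31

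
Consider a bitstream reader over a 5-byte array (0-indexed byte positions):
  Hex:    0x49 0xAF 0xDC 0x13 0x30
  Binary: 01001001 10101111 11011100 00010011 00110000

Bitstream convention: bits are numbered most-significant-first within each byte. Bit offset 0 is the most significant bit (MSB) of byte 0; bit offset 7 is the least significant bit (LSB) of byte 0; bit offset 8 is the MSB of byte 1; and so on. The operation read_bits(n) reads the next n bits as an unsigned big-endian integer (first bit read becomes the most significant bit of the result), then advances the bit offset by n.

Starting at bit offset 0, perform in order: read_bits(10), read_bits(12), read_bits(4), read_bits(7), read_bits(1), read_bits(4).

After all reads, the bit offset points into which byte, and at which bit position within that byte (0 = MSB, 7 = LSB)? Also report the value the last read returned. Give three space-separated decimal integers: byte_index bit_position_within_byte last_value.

Answer: 4 6 12

Derivation:
Read 1: bits[0:10] width=10 -> value=294 (bin 0100100110); offset now 10 = byte 1 bit 2; 30 bits remain
Read 2: bits[10:22] width=12 -> value=3063 (bin 101111110111); offset now 22 = byte 2 bit 6; 18 bits remain
Read 3: bits[22:26] width=4 -> value=0 (bin 0000); offset now 26 = byte 3 bit 2; 14 bits remain
Read 4: bits[26:33] width=7 -> value=38 (bin 0100110); offset now 33 = byte 4 bit 1; 7 bits remain
Read 5: bits[33:34] width=1 -> value=0 (bin 0); offset now 34 = byte 4 bit 2; 6 bits remain
Read 6: bits[34:38] width=4 -> value=12 (bin 1100); offset now 38 = byte 4 bit 6; 2 bits remain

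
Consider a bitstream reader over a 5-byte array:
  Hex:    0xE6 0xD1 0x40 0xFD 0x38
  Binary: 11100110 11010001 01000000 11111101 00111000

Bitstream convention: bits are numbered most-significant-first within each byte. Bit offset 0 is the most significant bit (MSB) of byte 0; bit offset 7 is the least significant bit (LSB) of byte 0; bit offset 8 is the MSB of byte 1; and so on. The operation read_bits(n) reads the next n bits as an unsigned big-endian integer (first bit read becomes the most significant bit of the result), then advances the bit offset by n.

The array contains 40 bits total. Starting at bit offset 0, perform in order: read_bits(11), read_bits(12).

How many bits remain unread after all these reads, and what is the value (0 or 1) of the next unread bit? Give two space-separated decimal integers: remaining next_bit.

Read 1: bits[0:11] width=11 -> value=1846 (bin 11100110110); offset now 11 = byte 1 bit 3; 29 bits remain
Read 2: bits[11:23] width=12 -> value=2208 (bin 100010100000); offset now 23 = byte 2 bit 7; 17 bits remain

Answer: 17 0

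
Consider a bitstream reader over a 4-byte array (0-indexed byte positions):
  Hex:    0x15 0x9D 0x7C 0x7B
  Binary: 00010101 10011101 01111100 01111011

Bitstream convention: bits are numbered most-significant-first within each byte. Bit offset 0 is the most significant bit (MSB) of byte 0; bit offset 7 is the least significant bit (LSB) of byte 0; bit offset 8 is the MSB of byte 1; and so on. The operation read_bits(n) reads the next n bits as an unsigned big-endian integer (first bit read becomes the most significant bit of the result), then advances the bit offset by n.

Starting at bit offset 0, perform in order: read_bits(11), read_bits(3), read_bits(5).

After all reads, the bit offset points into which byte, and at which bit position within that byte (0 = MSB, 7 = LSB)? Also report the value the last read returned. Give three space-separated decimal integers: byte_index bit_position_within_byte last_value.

Answer: 2 3 11

Derivation:
Read 1: bits[0:11] width=11 -> value=172 (bin 00010101100); offset now 11 = byte 1 bit 3; 21 bits remain
Read 2: bits[11:14] width=3 -> value=7 (bin 111); offset now 14 = byte 1 bit 6; 18 bits remain
Read 3: bits[14:19] width=5 -> value=11 (bin 01011); offset now 19 = byte 2 bit 3; 13 bits remain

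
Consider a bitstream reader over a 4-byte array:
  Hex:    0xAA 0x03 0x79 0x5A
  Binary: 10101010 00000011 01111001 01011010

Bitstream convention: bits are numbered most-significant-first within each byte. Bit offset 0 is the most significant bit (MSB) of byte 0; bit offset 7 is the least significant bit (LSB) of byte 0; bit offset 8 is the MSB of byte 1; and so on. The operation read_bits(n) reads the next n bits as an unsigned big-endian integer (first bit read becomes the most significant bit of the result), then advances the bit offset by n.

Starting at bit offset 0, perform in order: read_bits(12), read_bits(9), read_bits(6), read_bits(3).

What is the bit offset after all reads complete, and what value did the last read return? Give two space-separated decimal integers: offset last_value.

Read 1: bits[0:12] width=12 -> value=2720 (bin 101010100000); offset now 12 = byte 1 bit 4; 20 bits remain
Read 2: bits[12:21] width=9 -> value=111 (bin 001101111); offset now 21 = byte 2 bit 5; 11 bits remain
Read 3: bits[21:27] width=6 -> value=10 (bin 001010); offset now 27 = byte 3 bit 3; 5 bits remain
Read 4: bits[27:30] width=3 -> value=6 (bin 110); offset now 30 = byte 3 bit 6; 2 bits remain

Answer: 30 6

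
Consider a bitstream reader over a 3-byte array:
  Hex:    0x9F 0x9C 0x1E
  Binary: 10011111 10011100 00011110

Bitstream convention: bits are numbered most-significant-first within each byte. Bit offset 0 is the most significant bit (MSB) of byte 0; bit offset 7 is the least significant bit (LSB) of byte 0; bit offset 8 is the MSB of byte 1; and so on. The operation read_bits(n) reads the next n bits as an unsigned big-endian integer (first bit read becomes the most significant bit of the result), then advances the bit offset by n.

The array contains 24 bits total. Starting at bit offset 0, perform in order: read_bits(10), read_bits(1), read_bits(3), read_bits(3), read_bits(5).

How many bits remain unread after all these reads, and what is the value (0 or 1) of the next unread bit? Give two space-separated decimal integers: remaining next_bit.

Read 1: bits[0:10] width=10 -> value=638 (bin 1001111110); offset now 10 = byte 1 bit 2; 14 bits remain
Read 2: bits[10:11] width=1 -> value=0 (bin 0); offset now 11 = byte 1 bit 3; 13 bits remain
Read 3: bits[11:14] width=3 -> value=7 (bin 111); offset now 14 = byte 1 bit 6; 10 bits remain
Read 4: bits[14:17] width=3 -> value=0 (bin 000); offset now 17 = byte 2 bit 1; 7 bits remain
Read 5: bits[17:22] width=5 -> value=7 (bin 00111); offset now 22 = byte 2 bit 6; 2 bits remain

Answer: 2 1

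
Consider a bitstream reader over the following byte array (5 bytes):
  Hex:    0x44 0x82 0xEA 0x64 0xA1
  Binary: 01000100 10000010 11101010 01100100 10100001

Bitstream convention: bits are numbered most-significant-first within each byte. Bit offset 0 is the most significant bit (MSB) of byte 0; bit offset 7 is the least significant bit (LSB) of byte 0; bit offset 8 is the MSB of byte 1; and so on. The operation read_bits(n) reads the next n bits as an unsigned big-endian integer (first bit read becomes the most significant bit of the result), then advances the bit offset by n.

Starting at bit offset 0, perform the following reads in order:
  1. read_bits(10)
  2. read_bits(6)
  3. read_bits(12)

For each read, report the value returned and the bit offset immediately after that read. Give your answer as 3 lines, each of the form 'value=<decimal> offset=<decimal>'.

Read 1: bits[0:10] width=10 -> value=274 (bin 0100010010); offset now 10 = byte 1 bit 2; 30 bits remain
Read 2: bits[10:16] width=6 -> value=2 (bin 000010); offset now 16 = byte 2 bit 0; 24 bits remain
Read 3: bits[16:28] width=12 -> value=3750 (bin 111010100110); offset now 28 = byte 3 bit 4; 12 bits remain

Answer: value=274 offset=10
value=2 offset=16
value=3750 offset=28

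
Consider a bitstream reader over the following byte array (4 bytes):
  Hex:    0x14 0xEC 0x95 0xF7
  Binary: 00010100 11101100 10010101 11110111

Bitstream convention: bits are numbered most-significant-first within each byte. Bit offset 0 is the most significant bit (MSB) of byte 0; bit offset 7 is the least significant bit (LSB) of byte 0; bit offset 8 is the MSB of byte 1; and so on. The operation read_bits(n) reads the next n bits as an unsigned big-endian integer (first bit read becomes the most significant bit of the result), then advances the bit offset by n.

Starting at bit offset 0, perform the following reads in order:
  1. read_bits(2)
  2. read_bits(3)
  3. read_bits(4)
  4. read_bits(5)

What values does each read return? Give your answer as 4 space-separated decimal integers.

Answer: 0 2 9 27

Derivation:
Read 1: bits[0:2] width=2 -> value=0 (bin 00); offset now 2 = byte 0 bit 2; 30 bits remain
Read 2: bits[2:5] width=3 -> value=2 (bin 010); offset now 5 = byte 0 bit 5; 27 bits remain
Read 3: bits[5:9] width=4 -> value=9 (bin 1001); offset now 9 = byte 1 bit 1; 23 bits remain
Read 4: bits[9:14] width=5 -> value=27 (bin 11011); offset now 14 = byte 1 bit 6; 18 bits remain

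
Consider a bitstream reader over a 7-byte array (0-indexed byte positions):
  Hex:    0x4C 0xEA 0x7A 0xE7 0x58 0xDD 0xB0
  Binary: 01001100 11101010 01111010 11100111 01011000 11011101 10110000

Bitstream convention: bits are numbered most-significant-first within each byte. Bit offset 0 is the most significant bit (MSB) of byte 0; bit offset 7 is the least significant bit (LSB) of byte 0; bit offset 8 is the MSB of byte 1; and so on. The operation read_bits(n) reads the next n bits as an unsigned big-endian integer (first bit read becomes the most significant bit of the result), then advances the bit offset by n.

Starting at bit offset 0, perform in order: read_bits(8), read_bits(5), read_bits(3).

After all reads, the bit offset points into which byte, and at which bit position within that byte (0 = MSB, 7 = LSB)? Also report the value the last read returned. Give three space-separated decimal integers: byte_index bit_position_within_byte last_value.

Answer: 2 0 2

Derivation:
Read 1: bits[0:8] width=8 -> value=76 (bin 01001100); offset now 8 = byte 1 bit 0; 48 bits remain
Read 2: bits[8:13] width=5 -> value=29 (bin 11101); offset now 13 = byte 1 bit 5; 43 bits remain
Read 3: bits[13:16] width=3 -> value=2 (bin 010); offset now 16 = byte 2 bit 0; 40 bits remain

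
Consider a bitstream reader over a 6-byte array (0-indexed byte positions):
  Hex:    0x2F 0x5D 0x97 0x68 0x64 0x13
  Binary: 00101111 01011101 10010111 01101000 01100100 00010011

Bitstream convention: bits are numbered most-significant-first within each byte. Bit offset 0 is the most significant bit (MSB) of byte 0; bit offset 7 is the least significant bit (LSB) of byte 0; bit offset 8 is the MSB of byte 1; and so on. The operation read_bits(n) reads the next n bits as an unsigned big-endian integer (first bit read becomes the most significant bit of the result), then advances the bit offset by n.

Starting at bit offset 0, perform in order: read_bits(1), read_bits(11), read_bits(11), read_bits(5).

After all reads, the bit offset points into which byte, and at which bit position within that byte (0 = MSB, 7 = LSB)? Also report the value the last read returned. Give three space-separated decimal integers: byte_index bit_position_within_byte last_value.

Read 1: bits[0:1] width=1 -> value=0 (bin 0); offset now 1 = byte 0 bit 1; 47 bits remain
Read 2: bits[1:12] width=11 -> value=757 (bin 01011110101); offset now 12 = byte 1 bit 4; 36 bits remain
Read 3: bits[12:23] width=11 -> value=1739 (bin 11011001011); offset now 23 = byte 2 bit 7; 25 bits remain
Read 4: bits[23:28] width=5 -> value=22 (bin 10110); offset now 28 = byte 3 bit 4; 20 bits remain

Answer: 3 4 22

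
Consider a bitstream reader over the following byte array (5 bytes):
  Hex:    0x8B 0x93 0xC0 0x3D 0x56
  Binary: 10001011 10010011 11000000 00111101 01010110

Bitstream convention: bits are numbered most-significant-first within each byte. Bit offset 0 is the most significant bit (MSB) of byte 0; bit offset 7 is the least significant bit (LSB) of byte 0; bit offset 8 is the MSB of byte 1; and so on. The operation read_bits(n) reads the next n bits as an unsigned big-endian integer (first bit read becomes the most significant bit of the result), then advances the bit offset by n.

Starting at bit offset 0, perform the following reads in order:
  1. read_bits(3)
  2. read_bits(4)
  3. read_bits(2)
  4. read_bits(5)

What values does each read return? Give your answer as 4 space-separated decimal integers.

Answer: 4 5 3 4

Derivation:
Read 1: bits[0:3] width=3 -> value=4 (bin 100); offset now 3 = byte 0 bit 3; 37 bits remain
Read 2: bits[3:7] width=4 -> value=5 (bin 0101); offset now 7 = byte 0 bit 7; 33 bits remain
Read 3: bits[7:9] width=2 -> value=3 (bin 11); offset now 9 = byte 1 bit 1; 31 bits remain
Read 4: bits[9:14] width=5 -> value=4 (bin 00100); offset now 14 = byte 1 bit 6; 26 bits remain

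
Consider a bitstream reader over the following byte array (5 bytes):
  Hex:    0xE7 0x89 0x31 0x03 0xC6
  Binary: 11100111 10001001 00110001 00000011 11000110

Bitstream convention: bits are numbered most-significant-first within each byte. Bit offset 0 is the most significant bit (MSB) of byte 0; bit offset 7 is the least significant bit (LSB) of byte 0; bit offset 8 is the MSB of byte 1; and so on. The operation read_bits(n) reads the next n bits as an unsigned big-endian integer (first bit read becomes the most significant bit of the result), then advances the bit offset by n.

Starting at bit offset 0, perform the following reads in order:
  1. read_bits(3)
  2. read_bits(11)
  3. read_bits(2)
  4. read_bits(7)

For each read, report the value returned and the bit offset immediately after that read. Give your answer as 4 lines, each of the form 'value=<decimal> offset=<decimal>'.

Read 1: bits[0:3] width=3 -> value=7 (bin 111); offset now 3 = byte 0 bit 3; 37 bits remain
Read 2: bits[3:14] width=11 -> value=482 (bin 00111100010); offset now 14 = byte 1 bit 6; 26 bits remain
Read 3: bits[14:16] width=2 -> value=1 (bin 01); offset now 16 = byte 2 bit 0; 24 bits remain
Read 4: bits[16:23] width=7 -> value=24 (bin 0011000); offset now 23 = byte 2 bit 7; 17 bits remain

Answer: value=7 offset=3
value=482 offset=14
value=1 offset=16
value=24 offset=23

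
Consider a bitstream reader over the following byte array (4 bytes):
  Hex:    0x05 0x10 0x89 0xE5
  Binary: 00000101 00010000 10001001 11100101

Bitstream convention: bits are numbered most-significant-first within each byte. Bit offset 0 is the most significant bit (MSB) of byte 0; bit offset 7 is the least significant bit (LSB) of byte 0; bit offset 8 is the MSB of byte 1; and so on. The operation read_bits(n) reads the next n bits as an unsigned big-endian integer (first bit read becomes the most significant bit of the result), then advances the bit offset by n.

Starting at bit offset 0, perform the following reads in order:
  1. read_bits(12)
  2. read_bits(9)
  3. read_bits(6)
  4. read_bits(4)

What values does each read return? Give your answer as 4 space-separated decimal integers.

Read 1: bits[0:12] width=12 -> value=81 (bin 000001010001); offset now 12 = byte 1 bit 4; 20 bits remain
Read 2: bits[12:21] width=9 -> value=17 (bin 000010001); offset now 21 = byte 2 bit 5; 11 bits remain
Read 3: bits[21:27] width=6 -> value=15 (bin 001111); offset now 27 = byte 3 bit 3; 5 bits remain
Read 4: bits[27:31] width=4 -> value=2 (bin 0010); offset now 31 = byte 3 bit 7; 1 bits remain

Answer: 81 17 15 2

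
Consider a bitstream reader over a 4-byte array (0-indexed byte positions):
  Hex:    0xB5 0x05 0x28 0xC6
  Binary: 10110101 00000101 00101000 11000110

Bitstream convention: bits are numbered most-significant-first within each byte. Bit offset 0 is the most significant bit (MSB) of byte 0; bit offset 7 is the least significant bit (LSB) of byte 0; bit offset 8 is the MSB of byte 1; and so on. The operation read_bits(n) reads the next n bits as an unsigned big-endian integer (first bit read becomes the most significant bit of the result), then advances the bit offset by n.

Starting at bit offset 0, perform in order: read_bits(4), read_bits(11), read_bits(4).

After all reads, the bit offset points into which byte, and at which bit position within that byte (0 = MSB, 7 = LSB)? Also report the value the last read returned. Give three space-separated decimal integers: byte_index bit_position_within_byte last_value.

Answer: 2 3 9

Derivation:
Read 1: bits[0:4] width=4 -> value=11 (bin 1011); offset now 4 = byte 0 bit 4; 28 bits remain
Read 2: bits[4:15] width=11 -> value=642 (bin 01010000010); offset now 15 = byte 1 bit 7; 17 bits remain
Read 3: bits[15:19] width=4 -> value=9 (bin 1001); offset now 19 = byte 2 bit 3; 13 bits remain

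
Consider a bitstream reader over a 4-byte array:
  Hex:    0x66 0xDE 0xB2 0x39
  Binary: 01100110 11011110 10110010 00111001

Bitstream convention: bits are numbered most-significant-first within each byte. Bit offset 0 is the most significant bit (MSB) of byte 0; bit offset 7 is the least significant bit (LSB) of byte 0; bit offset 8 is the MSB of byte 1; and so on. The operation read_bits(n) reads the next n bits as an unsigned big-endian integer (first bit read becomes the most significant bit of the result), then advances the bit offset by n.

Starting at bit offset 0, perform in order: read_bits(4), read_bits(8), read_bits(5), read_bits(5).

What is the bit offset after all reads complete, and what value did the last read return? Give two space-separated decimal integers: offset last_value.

Read 1: bits[0:4] width=4 -> value=6 (bin 0110); offset now 4 = byte 0 bit 4; 28 bits remain
Read 2: bits[4:12] width=8 -> value=109 (bin 01101101); offset now 12 = byte 1 bit 4; 20 bits remain
Read 3: bits[12:17] width=5 -> value=29 (bin 11101); offset now 17 = byte 2 bit 1; 15 bits remain
Read 4: bits[17:22] width=5 -> value=12 (bin 01100); offset now 22 = byte 2 bit 6; 10 bits remain

Answer: 22 12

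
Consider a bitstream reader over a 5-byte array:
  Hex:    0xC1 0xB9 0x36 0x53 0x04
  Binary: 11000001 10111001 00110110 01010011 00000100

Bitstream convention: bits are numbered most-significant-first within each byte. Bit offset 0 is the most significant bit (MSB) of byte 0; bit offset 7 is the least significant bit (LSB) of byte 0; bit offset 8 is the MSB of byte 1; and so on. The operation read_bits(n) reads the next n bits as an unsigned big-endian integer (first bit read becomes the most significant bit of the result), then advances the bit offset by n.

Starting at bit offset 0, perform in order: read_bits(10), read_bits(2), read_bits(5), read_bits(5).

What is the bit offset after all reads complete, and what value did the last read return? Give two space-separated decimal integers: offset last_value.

Read 1: bits[0:10] width=10 -> value=774 (bin 1100000110); offset now 10 = byte 1 bit 2; 30 bits remain
Read 2: bits[10:12] width=2 -> value=3 (bin 11); offset now 12 = byte 1 bit 4; 28 bits remain
Read 3: bits[12:17] width=5 -> value=18 (bin 10010); offset now 17 = byte 2 bit 1; 23 bits remain
Read 4: bits[17:22] width=5 -> value=13 (bin 01101); offset now 22 = byte 2 bit 6; 18 bits remain

Answer: 22 13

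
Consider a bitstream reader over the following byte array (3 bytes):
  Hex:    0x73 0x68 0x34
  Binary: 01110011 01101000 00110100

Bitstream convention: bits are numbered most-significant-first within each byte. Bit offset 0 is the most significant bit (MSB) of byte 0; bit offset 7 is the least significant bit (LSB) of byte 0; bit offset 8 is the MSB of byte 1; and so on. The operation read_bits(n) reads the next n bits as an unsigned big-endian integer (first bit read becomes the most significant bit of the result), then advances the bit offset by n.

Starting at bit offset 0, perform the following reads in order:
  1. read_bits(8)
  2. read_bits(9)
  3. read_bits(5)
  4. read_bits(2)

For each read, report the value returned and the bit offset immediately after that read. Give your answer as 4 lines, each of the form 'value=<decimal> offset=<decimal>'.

Answer: value=115 offset=8
value=208 offset=17
value=13 offset=22
value=0 offset=24

Derivation:
Read 1: bits[0:8] width=8 -> value=115 (bin 01110011); offset now 8 = byte 1 bit 0; 16 bits remain
Read 2: bits[8:17] width=9 -> value=208 (bin 011010000); offset now 17 = byte 2 bit 1; 7 bits remain
Read 3: bits[17:22] width=5 -> value=13 (bin 01101); offset now 22 = byte 2 bit 6; 2 bits remain
Read 4: bits[22:24] width=2 -> value=0 (bin 00); offset now 24 = byte 3 bit 0; 0 bits remain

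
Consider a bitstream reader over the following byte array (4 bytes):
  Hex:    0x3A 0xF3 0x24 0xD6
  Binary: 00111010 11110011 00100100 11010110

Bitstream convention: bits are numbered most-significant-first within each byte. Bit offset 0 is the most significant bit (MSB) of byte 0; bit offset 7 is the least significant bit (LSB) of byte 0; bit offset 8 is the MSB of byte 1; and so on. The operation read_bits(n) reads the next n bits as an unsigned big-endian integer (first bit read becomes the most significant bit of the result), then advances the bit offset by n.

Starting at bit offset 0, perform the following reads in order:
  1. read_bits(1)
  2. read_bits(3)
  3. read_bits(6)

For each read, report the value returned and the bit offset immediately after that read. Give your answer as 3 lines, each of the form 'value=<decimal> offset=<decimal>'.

Read 1: bits[0:1] width=1 -> value=0 (bin 0); offset now 1 = byte 0 bit 1; 31 bits remain
Read 2: bits[1:4] width=3 -> value=3 (bin 011); offset now 4 = byte 0 bit 4; 28 bits remain
Read 3: bits[4:10] width=6 -> value=43 (bin 101011); offset now 10 = byte 1 bit 2; 22 bits remain

Answer: value=0 offset=1
value=3 offset=4
value=43 offset=10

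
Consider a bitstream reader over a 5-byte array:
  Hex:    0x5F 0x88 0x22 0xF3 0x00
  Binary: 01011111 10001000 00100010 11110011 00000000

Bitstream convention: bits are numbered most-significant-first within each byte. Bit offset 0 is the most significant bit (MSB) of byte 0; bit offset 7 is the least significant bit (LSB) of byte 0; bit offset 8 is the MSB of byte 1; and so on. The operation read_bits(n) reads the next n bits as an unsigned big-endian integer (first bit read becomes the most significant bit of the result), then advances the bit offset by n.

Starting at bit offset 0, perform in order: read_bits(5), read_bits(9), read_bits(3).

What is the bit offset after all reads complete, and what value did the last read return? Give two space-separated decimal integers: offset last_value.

Read 1: bits[0:5] width=5 -> value=11 (bin 01011); offset now 5 = byte 0 bit 5; 35 bits remain
Read 2: bits[5:14] width=9 -> value=482 (bin 111100010); offset now 14 = byte 1 bit 6; 26 bits remain
Read 3: bits[14:17] width=3 -> value=0 (bin 000); offset now 17 = byte 2 bit 1; 23 bits remain

Answer: 17 0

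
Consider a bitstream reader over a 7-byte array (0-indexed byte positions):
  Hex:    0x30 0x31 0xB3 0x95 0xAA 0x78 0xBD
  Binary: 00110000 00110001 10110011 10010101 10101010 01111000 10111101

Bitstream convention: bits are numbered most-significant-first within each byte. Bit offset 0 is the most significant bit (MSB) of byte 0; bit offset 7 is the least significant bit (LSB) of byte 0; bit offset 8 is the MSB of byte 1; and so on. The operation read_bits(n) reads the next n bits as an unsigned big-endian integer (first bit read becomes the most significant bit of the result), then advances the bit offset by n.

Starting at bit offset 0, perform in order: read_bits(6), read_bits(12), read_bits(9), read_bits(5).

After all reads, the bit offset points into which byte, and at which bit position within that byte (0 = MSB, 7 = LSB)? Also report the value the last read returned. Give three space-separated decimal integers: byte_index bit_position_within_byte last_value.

Answer: 4 0 21

Derivation:
Read 1: bits[0:6] width=6 -> value=12 (bin 001100); offset now 6 = byte 0 bit 6; 50 bits remain
Read 2: bits[6:18] width=12 -> value=198 (bin 000011000110); offset now 18 = byte 2 bit 2; 38 bits remain
Read 3: bits[18:27] width=9 -> value=412 (bin 110011100); offset now 27 = byte 3 bit 3; 29 bits remain
Read 4: bits[27:32] width=5 -> value=21 (bin 10101); offset now 32 = byte 4 bit 0; 24 bits remain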